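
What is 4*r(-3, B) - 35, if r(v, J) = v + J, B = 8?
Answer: -15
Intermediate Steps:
r(v, J) = J + v
4*r(-3, B) - 35 = 4*(8 - 3) - 35 = 4*5 - 35 = 20 - 35 = -15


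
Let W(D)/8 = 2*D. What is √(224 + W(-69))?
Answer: 4*I*√55 ≈ 29.665*I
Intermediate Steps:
W(D) = 16*D (W(D) = 8*(2*D) = 16*D)
√(224 + W(-69)) = √(224 + 16*(-69)) = √(224 - 1104) = √(-880) = 4*I*√55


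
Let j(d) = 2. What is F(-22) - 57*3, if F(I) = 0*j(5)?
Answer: -171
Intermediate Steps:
F(I) = 0 (F(I) = 0*2 = 0)
F(-22) - 57*3 = 0 - 57*3 = 0 - 171 = -171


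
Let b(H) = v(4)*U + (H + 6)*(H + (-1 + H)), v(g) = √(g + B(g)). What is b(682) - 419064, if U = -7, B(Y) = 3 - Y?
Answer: 518680 - 7*√3 ≈ 5.1867e+5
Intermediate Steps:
v(g) = √3 (v(g) = √(g + (3 - g)) = √3)
b(H) = -7*√3 + (-1 + 2*H)*(6 + H) (b(H) = √3*(-7) + (H + 6)*(H + (-1 + H)) = -7*√3 + (6 + H)*(-1 + 2*H) = -7*√3 + (-1 + 2*H)*(6 + H))
b(682) - 419064 = (-6 - 7*√3 + 2*682² + 11*682) - 419064 = (-6 - 7*√3 + 2*465124 + 7502) - 419064 = (-6 - 7*√3 + 930248 + 7502) - 419064 = (937744 - 7*√3) - 419064 = 518680 - 7*√3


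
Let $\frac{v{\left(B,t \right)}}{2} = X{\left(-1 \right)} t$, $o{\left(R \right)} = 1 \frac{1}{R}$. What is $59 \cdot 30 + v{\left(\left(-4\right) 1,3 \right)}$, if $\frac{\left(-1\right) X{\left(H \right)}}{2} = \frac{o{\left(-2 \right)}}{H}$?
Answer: $1764$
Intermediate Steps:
$o{\left(R \right)} = \frac{1}{R}$
$X{\left(H \right)} = \frac{1}{H}$ ($X{\left(H \right)} = - 2 \frac{1}{\left(-2\right) H} = - 2 \left(- \frac{1}{2 H}\right) = \frac{1}{H}$)
$v{\left(B,t \right)} = - 2 t$ ($v{\left(B,t \right)} = 2 \frac{t}{-1} = 2 \left(- t\right) = - 2 t$)
$59 \cdot 30 + v{\left(\left(-4\right) 1,3 \right)} = 59 \cdot 30 - 6 = 1770 - 6 = 1764$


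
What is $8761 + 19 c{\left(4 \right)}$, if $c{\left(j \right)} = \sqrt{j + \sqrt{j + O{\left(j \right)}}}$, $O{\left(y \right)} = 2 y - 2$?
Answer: $8761 + 19 \sqrt{4 + \sqrt{10}} \approx 8811.8$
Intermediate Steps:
$O{\left(y \right)} = -2 + 2 y$
$c{\left(j \right)} = \sqrt{j + \sqrt{-2 + 3 j}}$ ($c{\left(j \right)} = \sqrt{j + \sqrt{j + \left(-2 + 2 j\right)}} = \sqrt{j + \sqrt{-2 + 3 j}}$)
$8761 + 19 c{\left(4 \right)} = 8761 + 19 \sqrt{4 + \sqrt{-2 + 3 \cdot 4}} = 8761 + 19 \sqrt{4 + \sqrt{-2 + 12}} = 8761 + 19 \sqrt{4 + \sqrt{10}}$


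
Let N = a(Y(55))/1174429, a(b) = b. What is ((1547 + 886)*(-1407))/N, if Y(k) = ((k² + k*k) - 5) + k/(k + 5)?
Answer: -48244101121188/72551 ≈ -6.6497e+8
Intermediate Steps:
Y(k) = -5 + 2*k² + k/(5 + k) (Y(k) = ((k² + k²) - 5) + k/(5 + k) = (2*k² - 5) + k/(5 + k) = (-5 + 2*k²) + k/(5 + k) = -5 + 2*k² + k/(5 + k))
N = 72551/14093148 (N = ((-25 - 4*55 + 2*55³ + 10*55²)/(5 + 55))/1174429 = ((-25 - 220 + 2*166375 + 10*3025)/60)*(1/1174429) = ((-25 - 220 + 332750 + 30250)/60)*(1/1174429) = ((1/60)*362755)*(1/1174429) = (72551/12)*(1/1174429) = 72551/14093148 ≈ 0.0051480)
((1547 + 886)*(-1407))/N = ((1547 + 886)*(-1407))/(72551/14093148) = (2433*(-1407))*(14093148/72551) = -3423231*14093148/72551 = -48244101121188/72551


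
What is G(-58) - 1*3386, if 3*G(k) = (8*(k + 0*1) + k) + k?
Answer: -10738/3 ≈ -3579.3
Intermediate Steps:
G(k) = 10*k/3 (G(k) = ((8*(k + 0*1) + k) + k)/3 = ((8*(k + 0) + k) + k)/3 = ((8*k + k) + k)/3 = (9*k + k)/3 = (10*k)/3 = 10*k/3)
G(-58) - 1*3386 = (10/3)*(-58) - 1*3386 = -580/3 - 3386 = -10738/3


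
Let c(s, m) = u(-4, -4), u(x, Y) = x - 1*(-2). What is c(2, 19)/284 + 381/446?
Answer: 13414/15833 ≈ 0.84722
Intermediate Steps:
u(x, Y) = 2 + x (u(x, Y) = x + 2 = 2 + x)
c(s, m) = -2 (c(s, m) = 2 - 4 = -2)
c(2, 19)/284 + 381/446 = -2/284 + 381/446 = -2*1/284 + 381*(1/446) = -1/142 + 381/446 = 13414/15833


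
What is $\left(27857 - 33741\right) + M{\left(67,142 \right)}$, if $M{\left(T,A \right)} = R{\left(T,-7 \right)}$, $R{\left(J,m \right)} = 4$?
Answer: $-5880$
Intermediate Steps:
$M{\left(T,A \right)} = 4$
$\left(27857 - 33741\right) + M{\left(67,142 \right)} = \left(27857 - 33741\right) + 4 = -5884 + 4 = -5880$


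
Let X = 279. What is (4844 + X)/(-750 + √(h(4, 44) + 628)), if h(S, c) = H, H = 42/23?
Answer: -44185875/6461507 - 5123*√333178/12923014 ≈ -7.0671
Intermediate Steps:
H = 42/23 (H = 42*(1/23) = 42/23 ≈ 1.8261)
h(S, c) = 42/23
(4844 + X)/(-750 + √(h(4, 44) + 628)) = (4844 + 279)/(-750 + √(42/23 + 628)) = 5123/(-750 + √(14486/23)) = 5123/(-750 + √333178/23)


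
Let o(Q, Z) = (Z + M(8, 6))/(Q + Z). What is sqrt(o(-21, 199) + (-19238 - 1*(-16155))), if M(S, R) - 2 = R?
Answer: I*sqrt(97644926)/178 ≈ 55.514*I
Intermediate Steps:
M(S, R) = 2 + R
o(Q, Z) = (8 + Z)/(Q + Z) (o(Q, Z) = (Z + (2 + 6))/(Q + Z) = (Z + 8)/(Q + Z) = (8 + Z)/(Q + Z))
sqrt(o(-21, 199) + (-19238 - 1*(-16155))) = sqrt((8 + 199)/(-21 + 199) + (-19238 - 1*(-16155))) = sqrt(207/178 + (-19238 + 16155)) = sqrt((1/178)*207 - 3083) = sqrt(207/178 - 3083) = sqrt(-548567/178) = I*sqrt(97644926)/178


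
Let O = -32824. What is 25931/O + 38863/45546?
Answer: 47292893/747500952 ≈ 0.063268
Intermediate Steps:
25931/O + 38863/45546 = 25931/(-32824) + 38863/45546 = 25931*(-1/32824) + 38863*(1/45546) = -25931/32824 + 38863/45546 = 47292893/747500952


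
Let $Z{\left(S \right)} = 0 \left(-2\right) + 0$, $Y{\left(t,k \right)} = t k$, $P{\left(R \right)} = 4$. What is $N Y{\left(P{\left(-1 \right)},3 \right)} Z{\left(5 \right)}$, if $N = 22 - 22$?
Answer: $0$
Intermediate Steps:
$Y{\left(t,k \right)} = k t$
$Z{\left(S \right)} = 0$ ($Z{\left(S \right)} = 0 + 0 = 0$)
$N = 0$
$N Y{\left(P{\left(-1 \right)},3 \right)} Z{\left(5 \right)} = 0 \cdot 3 \cdot 4 \cdot 0 = 0 \cdot 12 \cdot 0 = 0 \cdot 0 = 0$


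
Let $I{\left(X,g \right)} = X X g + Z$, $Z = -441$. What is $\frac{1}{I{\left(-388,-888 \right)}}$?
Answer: $- \frac{1}{133683513} \approx -7.4804 \cdot 10^{-9}$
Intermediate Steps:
$I{\left(X,g \right)} = -441 + g X^{2}$ ($I{\left(X,g \right)} = X X g - 441 = X^{2} g - 441 = g X^{2} - 441 = -441 + g X^{2}$)
$\frac{1}{I{\left(-388,-888 \right)}} = \frac{1}{-441 - 888 \left(-388\right)^{2}} = \frac{1}{-441 - 133683072} = \frac{1}{-133683513} = - \frac{1}{133683513}$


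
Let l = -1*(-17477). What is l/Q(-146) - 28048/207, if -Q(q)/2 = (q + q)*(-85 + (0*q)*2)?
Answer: -1395920459/10275480 ≈ -135.85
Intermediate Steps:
Q(q) = 340*q (Q(q) = -2*(q + q)*(-85 + (0*q)*2) = -2*2*q*(-85 + 0*2) = -2*2*q*(-85 + 0) = -2*2*q*(-85) = -(-340)*q = 340*q)
l = 17477
l/Q(-146) - 28048/207 = 17477/((340*(-146))) - 28048/207 = 17477/(-49640) - 28048*1/207 = 17477*(-1/49640) - 28048/207 = -17477/49640 - 28048/207 = -1395920459/10275480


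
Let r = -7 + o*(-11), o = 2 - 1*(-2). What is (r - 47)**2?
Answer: 9604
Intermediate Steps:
o = 4 (o = 2 + 2 = 4)
r = -51 (r = -7 + 4*(-11) = -7 - 44 = -51)
(r - 47)**2 = (-51 - 47)**2 = (-98)**2 = 9604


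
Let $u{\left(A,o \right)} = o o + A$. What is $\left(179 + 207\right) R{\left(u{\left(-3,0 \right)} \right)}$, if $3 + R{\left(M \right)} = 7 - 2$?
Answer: $772$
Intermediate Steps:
$u{\left(A,o \right)} = A + o^{2}$ ($u{\left(A,o \right)} = o^{2} + A = A + o^{2}$)
$R{\left(M \right)} = 2$ ($R{\left(M \right)} = -3 + \left(7 - 2\right) = -3 + 5 = 2$)
$\left(179 + 207\right) R{\left(u{\left(-3,0 \right)} \right)} = \left(179 + 207\right) 2 = 386 \cdot 2 = 772$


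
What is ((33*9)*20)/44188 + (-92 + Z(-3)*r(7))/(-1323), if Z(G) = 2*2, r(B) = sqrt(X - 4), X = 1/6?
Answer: 2980979/14615181 - 2*I*sqrt(138)/3969 ≈ 0.20396 - 0.0059195*I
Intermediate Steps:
X = 1/6 ≈ 0.16667
r(B) = I*sqrt(138)/6 (r(B) = sqrt(1/6 - 4) = sqrt(-23/6) = I*sqrt(138)/6)
Z(G) = 4
((33*9)*20)/44188 + (-92 + Z(-3)*r(7))/(-1323) = ((33*9)*20)/44188 + (-92 + 4*(I*sqrt(138)/6))/(-1323) = (297*20)*(1/44188) + (-92 + 2*I*sqrt(138)/3)*(-1/1323) = 5940*(1/44188) + (92/1323 - 2*I*sqrt(138)/3969) = 1485/11047 + (92/1323 - 2*I*sqrt(138)/3969) = 2980979/14615181 - 2*I*sqrt(138)/3969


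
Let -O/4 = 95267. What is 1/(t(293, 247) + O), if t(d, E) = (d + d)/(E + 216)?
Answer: -463/176433898 ≈ -2.6242e-6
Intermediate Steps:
O = -381068 (O = -4*95267 = -381068)
t(d, E) = 2*d/(216 + E) (t(d, E) = (2*d)/(216 + E) = 2*d/(216 + E))
1/(t(293, 247) + O) = 1/(2*293/(216 + 247) - 381068) = 1/(2*293/463 - 381068) = 1/(2*293*(1/463) - 381068) = 1/(586/463 - 381068) = 1/(-176433898/463) = -463/176433898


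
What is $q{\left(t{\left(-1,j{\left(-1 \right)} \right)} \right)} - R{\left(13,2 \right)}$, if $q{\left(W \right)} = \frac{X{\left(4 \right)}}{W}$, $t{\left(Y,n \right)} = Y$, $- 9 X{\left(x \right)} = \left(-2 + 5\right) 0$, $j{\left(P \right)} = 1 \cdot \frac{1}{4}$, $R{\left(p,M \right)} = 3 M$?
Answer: $-6$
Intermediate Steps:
$j{\left(P \right)} = \frac{1}{4}$ ($j{\left(P \right)} = 1 \cdot \frac{1}{4} = \frac{1}{4}$)
$X{\left(x \right)} = 0$ ($X{\left(x \right)} = - \frac{\left(-2 + 5\right) 0}{9} = - \frac{3 \cdot 0}{9} = \left(- \frac{1}{9}\right) 0 = 0$)
$q{\left(W \right)} = 0$ ($q{\left(W \right)} = \frac{0}{W} = 0$)
$q{\left(t{\left(-1,j{\left(-1 \right)} \right)} \right)} - R{\left(13,2 \right)} = 0 - 3 \cdot 2 = 0 - 6 = -6$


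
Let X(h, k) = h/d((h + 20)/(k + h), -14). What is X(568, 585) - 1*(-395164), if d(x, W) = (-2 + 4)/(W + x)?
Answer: 451206756/1153 ≈ 3.9133e+5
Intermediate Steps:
d(x, W) = 2/(W + x)
X(h, k) = h*(-7 + (20 + h)/(2*(h + k))) (X(h, k) = h/((2/(-14 + (h + 20)/(k + h)))) = h/((2/(-14 + (20 + h)/(h + k)))) = h*(-7 + (20 + h)/(2*(h + k))))
X(568, 585) - 1*(-395164) = (½)*568*(20 - 14*585 - 13*568)/(568 + 585) - 1*(-395164) = (½)*568*(20 - 8190 - 7384)/1153 + 395164 = (½)*568*(1/1153)*(-15554) + 395164 = -4417336/1153 + 395164 = 451206756/1153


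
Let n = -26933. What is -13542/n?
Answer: 13542/26933 ≈ 0.50280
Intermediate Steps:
-13542/n = -13542/(-26933) = -13542*(-1/26933) = 13542/26933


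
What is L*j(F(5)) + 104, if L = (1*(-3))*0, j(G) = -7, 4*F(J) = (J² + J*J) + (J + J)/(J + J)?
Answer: 104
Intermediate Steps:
F(J) = ¼ + J²/2 (F(J) = ((J² + J*J) + (J + J)/(J + J))/4 = ((J² + J²) + (2*J)/((2*J)))/4 = (2*J² + (2*J)*(1/(2*J)))/4 = (2*J² + 1)/4 = (1 + 2*J²)/4 = ¼ + J²/2)
L = 0 (L = -3*0 = 0)
L*j(F(5)) + 104 = 0*(-7) + 104 = 0 + 104 = 104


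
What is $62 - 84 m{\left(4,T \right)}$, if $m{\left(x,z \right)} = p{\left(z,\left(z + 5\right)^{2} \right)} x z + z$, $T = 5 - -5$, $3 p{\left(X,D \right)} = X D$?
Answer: $-2520778$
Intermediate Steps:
$p{\left(X,D \right)} = \frac{D X}{3}$ ($p{\left(X,D \right)} = \frac{X D}{3} = \frac{D X}{3}$)
$T = 10$ ($T = 5 + 5 = 10$)
$m{\left(x,z \right)} = z + \frac{x z^{2} \left(5 + z\right)^{2}}{3}$ ($m{\left(x,z \right)} = \frac{\left(z + 5\right)^{2} z}{3} x z + z = \frac{\left(5 + z\right)^{2} z}{3} x z + z = \frac{z \left(5 + z\right)^{2}}{3} x z + z = \frac{x z \left(5 + z\right)^{2}}{3} z + z = \frac{x z^{2} \left(5 + z\right)^{2}}{3} + z = z + \frac{x z^{2} \left(5 + z\right)^{2}}{3}$)
$62 - 84 m{\left(4,T \right)} = 62 - 84 \cdot \frac{1}{3} \cdot 10 \left(3 + 4 \cdot 10 \left(5 + 10\right)^{2}\right) = 62 - 84 \cdot \frac{1}{3} \cdot 10 \left(3 + 4 \cdot 10 \cdot 15^{2}\right) = 62 - 84 \cdot \frac{1}{3} \cdot 10 \left(3 + 4 \cdot 10 \cdot 225\right) = 62 - 84 \cdot \frac{1}{3} \cdot 10 \left(3 + 9000\right) = 62 - 84 \cdot \frac{1}{3} \cdot 10 \cdot 9003 = 62 - 2520840 = -2520778$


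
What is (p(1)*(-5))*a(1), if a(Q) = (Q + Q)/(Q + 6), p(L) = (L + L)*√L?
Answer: -20/7 ≈ -2.8571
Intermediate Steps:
p(L) = 2*L^(3/2) (p(L) = (2*L)*√L = 2*L^(3/2))
a(Q) = 2*Q/(6 + Q) (a(Q) = (2*Q)/(6 + Q) = 2*Q/(6 + Q))
(p(1)*(-5))*a(1) = ((2*1^(3/2))*(-5))*(2*1/(6 + 1)) = ((2*1)*(-5))*(2*1/7) = (2*(-5))*(2*1*(⅐)) = -10*2/7 = -20/7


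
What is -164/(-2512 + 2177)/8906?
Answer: 82/1491755 ≈ 5.4969e-5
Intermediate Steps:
-164/(-2512 + 2177)/8906 = -164/(-335)*(1/8906) = -164*(-1/335)*(1/8906) = (164/335)*(1/8906) = 82/1491755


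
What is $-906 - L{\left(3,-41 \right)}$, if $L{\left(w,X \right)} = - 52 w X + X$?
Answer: $-7261$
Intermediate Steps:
$L{\left(w,X \right)} = X - 52 X w$ ($L{\left(w,X \right)} = - 52 X w + X = X - 52 X w$)
$-906 - L{\left(3,-41 \right)} = -906 - - 41 \left(1 - 156\right) = -906 - \left(-41\right) \left(-155\right) = -906 - 6355 = -7261$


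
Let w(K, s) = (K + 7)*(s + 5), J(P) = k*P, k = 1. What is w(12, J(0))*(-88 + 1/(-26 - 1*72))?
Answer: -819375/98 ≈ -8361.0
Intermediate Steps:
J(P) = P (J(P) = 1*P = P)
w(K, s) = (5 + s)*(7 + K) (w(K, s) = (7 + K)*(5 + s) = (5 + s)*(7 + K))
w(12, J(0))*(-88 + 1/(-26 - 1*72)) = (35 + 5*12 + 7*0 + 12*0)*(-88 + 1/(-26 - 1*72)) = (35 + 60 + 0 + 0)*(-88 + 1/(-26 - 72)) = 95*(-88 + 1/(-98)) = 95*(-88 - 1/98) = 95*(-8625/98) = -819375/98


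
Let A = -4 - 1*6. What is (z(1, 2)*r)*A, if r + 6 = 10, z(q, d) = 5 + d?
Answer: -280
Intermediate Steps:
r = 4 (r = -6 + 10 = 4)
A = -10 (A = -4 - 6 = -10)
(z(1, 2)*r)*A = ((5 + 2)*4)*(-10) = (7*4)*(-10) = 28*(-10) = -280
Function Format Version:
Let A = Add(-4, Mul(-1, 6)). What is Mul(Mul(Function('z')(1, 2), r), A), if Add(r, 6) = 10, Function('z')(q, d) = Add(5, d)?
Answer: -280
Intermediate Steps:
r = 4 (r = Add(-6, 10) = 4)
A = -10 (A = Add(-4, -6) = -10)
Mul(Mul(Function('z')(1, 2), r), A) = Mul(Mul(Add(5, 2), 4), -10) = Mul(Mul(7, 4), -10) = Mul(28, -10) = -280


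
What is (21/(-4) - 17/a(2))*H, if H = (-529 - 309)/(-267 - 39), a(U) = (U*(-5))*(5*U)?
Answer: -53213/3825 ≈ -13.912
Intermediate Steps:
a(U) = -25*U**2 (a(U) = (-5*U)*(5*U) = -25*U**2)
H = 419/153 (H = -838/(-306) = -838*(-1/306) = 419/153 ≈ 2.7386)
(21/(-4) - 17/a(2))*H = (21/(-4) - 17/((-25*2**2)))*(419/153) = (21*(-1/4) - 17/((-25*4)))*(419/153) = (-21/4 - 17/(-100))*(419/153) = (-21/4 - 17*(-1/100))*(419/153) = (-21/4 + 17/100)*(419/153) = -127/25*419/153 = -53213/3825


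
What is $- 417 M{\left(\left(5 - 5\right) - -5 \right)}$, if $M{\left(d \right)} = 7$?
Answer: $-2919$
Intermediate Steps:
$- 417 M{\left(\left(5 - 5\right) - -5 \right)} = \left(-417\right) 7 = -2919$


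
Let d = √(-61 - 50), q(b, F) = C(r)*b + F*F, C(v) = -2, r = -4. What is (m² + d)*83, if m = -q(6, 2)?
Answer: 5312 + 83*I*√111 ≈ 5312.0 + 874.46*I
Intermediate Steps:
q(b, F) = F² - 2*b (q(b, F) = -2*b + F*F = -2*b + F² = F² - 2*b)
m = 8 (m = -(2² - 2*6) = -(4 - 12) = -1*(-8) = 8)
d = I*√111 (d = √(-111) = I*√111 ≈ 10.536*I)
(m² + d)*83 = (8² + I*√111)*83 = (64 + I*√111)*83 = 5312 + 83*I*√111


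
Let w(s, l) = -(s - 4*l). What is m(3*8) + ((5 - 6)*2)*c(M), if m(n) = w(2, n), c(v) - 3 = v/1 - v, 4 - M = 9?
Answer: 88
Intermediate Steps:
M = -5 (M = 4 - 1*9 = 4 - 9 = -5)
c(v) = 3 (c(v) = 3 + (v/1 - v) = 3 + (v*1 - v) = 3 + (v - v) = 3 + 0 = 3)
w(s, l) = -s + 4*l
m(n) = -2 + 4*n (m(n) = -1*2 + 4*n = -2 + 4*n)
m(3*8) + ((5 - 6)*2)*c(M) = (-2 + 4*(3*8)) + ((5 - 6)*2)*3 = (-2 + 4*24) - 1*2*3 = (-2 + 96) - 2*3 = 94 - 6 = 88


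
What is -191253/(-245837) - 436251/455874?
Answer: -6686455655/37356898846 ≈ -0.17899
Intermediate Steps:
-191253/(-245837) - 436251/455874 = -191253*(-1/245837) - 436251*1/455874 = 191253/245837 - 145417/151958 = -6686455655/37356898846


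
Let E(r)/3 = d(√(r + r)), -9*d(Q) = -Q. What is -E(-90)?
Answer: -2*I*√5 ≈ -4.4721*I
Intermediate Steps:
d(Q) = Q/9 (d(Q) = -(-1)*Q/9 = Q/9)
E(r) = √2*√r/3 (E(r) = 3*(√(r + r)/9) = 3*(√(2*r)/9) = 3*((√2*√r)/9) = 3*(√2*√r/9) = √2*√r/3)
-E(-90) = -√2*√(-90)/3 = -√2*3*I*√10/3 = -2*I*√5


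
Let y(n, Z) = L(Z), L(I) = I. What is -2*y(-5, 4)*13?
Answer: -104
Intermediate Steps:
y(n, Z) = Z
-2*y(-5, 4)*13 = -2*4*13 = -8*13 = -104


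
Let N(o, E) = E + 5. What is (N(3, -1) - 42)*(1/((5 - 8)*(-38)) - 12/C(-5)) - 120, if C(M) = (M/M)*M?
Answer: -3173/15 ≈ -211.53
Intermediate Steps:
C(M) = M (C(M) = 1*M = M)
N(o, E) = 5 + E
(N(3, -1) - 42)*(1/((5 - 8)*(-38)) - 12/C(-5)) - 120 = ((5 - 1) - 42)*(1/((5 - 8)*(-38)) - 12/(-5)) - 120 = (4 - 42)*(-1/38/(-3) - 12*(-⅕)) - 120 = -38*(-⅓*(-1/38) + 12/5) - 120 = -38*(1/114 + 12/5) - 120 = -38*1373/570 - 120 = -1373/15 - 120 = -3173/15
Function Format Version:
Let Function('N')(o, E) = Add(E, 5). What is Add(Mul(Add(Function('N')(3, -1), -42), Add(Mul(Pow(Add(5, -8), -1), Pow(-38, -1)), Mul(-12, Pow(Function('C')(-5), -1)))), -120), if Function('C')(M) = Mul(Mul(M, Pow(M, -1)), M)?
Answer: Rational(-3173, 15) ≈ -211.53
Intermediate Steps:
Function('C')(M) = M (Function('C')(M) = Mul(1, M) = M)
Function('N')(o, E) = Add(5, E)
Add(Mul(Add(Function('N')(3, -1), -42), Add(Mul(Pow(Add(5, -8), -1), Pow(-38, -1)), Mul(-12, Pow(Function('C')(-5), -1)))), -120) = Add(Mul(Add(Add(5, -1), -42), Add(Mul(Pow(Add(5, -8), -1), Pow(-38, -1)), Mul(-12, Pow(-5, -1)))), -120) = Add(Mul(Add(4, -42), Add(Mul(Pow(-3, -1), Rational(-1, 38)), Mul(-12, Rational(-1, 5)))), -120) = Add(Mul(-38, Add(Mul(Rational(-1, 3), Rational(-1, 38)), Rational(12, 5))), -120) = Add(Mul(-38, Add(Rational(1, 114), Rational(12, 5))), -120) = Add(Mul(-38, Rational(1373, 570)), -120) = Add(Rational(-1373, 15), -120) = Rational(-3173, 15)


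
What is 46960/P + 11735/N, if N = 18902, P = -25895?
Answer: -116752019/97893458 ≈ -1.1926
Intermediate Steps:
46960/P + 11735/N = 46960/(-25895) + 11735/18902 = 46960*(-1/25895) + 11735*(1/18902) = -9392/5179 + 11735/18902 = -116752019/97893458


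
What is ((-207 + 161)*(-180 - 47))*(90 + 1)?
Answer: 950222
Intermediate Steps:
((-207 + 161)*(-180 - 47))*(90 + 1) = -46*(-227)*91 = 10442*91 = 950222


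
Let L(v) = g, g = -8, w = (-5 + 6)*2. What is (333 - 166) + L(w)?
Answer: 159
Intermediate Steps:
w = 2 (w = 1*2 = 2)
L(v) = -8
(333 - 166) + L(w) = (333 - 166) - 8 = 167 - 8 = 159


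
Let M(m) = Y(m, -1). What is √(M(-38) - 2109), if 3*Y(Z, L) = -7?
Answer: I*√19002/3 ≈ 45.949*I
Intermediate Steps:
Y(Z, L) = -7/3 (Y(Z, L) = (⅓)*(-7) = -7/3)
M(m) = -7/3
√(M(-38) - 2109) = √(-7/3 - 2109) = √(-6334/3) = I*√19002/3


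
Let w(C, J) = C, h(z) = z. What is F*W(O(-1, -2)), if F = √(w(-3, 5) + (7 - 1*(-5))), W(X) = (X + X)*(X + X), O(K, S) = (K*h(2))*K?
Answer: 48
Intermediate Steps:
O(K, S) = 2*K² (O(K, S) = (K*2)*K = (2*K)*K = 2*K²)
W(X) = 4*X² (W(X) = (2*X)*(2*X) = 4*X²)
F = 3 (F = √(-3 + (7 - 1*(-5))) = √(-3 + (7 + 5)) = √(-3 + 12) = √9 = 3)
F*W(O(-1, -2)) = 3*(4*(2*(-1)²)²) = 3*(4*(2*1)²) = 3*(4*2²) = 3*(4*4) = 3*16 = 48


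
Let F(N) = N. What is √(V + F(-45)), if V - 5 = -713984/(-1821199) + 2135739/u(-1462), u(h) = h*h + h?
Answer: I*√64915080692521521490072342/1296682760806 ≈ 6.2135*I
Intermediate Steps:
u(h) = h + h² (u(h) = h² + h = h + h²)
V = 8288301371813/1296682760806 (V = 5 + (-713984/(-1821199) + 2135739/((-1462*(1 - 1462)))) = 5 + (-713984*(-1/1821199) + 2135739/((-1462*(-1461)))) = 5 + (713984/1821199 + 2135739/2135982) = 5 + (713984/1821199 + 2135739*(1/2135982)) = 5 + (713984/1821199 + 711913/711994) = 5 + 1804887567783/1296682760806 = 8288301371813/1296682760806 ≈ 6.3919)
√(V + F(-45)) = √(8288301371813/1296682760806 - 45) = √(-50062422864457/1296682760806) = I*√64915080692521521490072342/1296682760806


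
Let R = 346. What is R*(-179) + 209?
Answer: -61725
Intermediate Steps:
R*(-179) + 209 = 346*(-179) + 209 = -61934 + 209 = -61725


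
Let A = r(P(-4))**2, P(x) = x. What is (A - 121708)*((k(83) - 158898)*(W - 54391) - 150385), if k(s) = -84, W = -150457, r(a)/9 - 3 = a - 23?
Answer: -2444218060031252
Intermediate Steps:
r(a) = -180 + 9*a (r(a) = 27 + 9*(a - 23) = 27 + 9*(-23 + a) = 27 + (-207 + 9*a) = -180 + 9*a)
A = 46656 (A = (-180 + 9*(-4))**2 = (-180 - 36)**2 = (-216)**2 = 46656)
(A - 121708)*((k(83) - 158898)*(W - 54391) - 150385) = (46656 - 121708)*((-84 - 158898)*(-150457 - 54391) - 150385) = -75052*(-158982*(-204848) - 150385) = -75052*(32567144736 - 150385) = -75052*32566994351 = -2444218060031252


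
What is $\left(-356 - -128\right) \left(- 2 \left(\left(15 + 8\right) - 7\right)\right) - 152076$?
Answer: $-144780$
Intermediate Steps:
$\left(-356 - -128\right) \left(- 2 \left(\left(15 + 8\right) - 7\right)\right) - 152076 = \left(-356 + 128\right) \left(- 2 \left(23 - 7\right)\right) - 152076 = - 228 \left(\left(-2\right) 16\right) - 152076 = \left(-228\right) \left(-32\right) - 152076 = 7296 - 152076 = -144780$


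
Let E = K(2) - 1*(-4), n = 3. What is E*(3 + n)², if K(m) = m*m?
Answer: 288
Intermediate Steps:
K(m) = m²
E = 8 (E = 2² - 1*(-4) = 4 + 4 = 8)
E*(3 + n)² = 8*(3 + 3)² = 8*6² = 8*36 = 288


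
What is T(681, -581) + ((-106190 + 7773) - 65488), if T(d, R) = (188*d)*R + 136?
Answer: -74548037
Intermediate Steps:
T(d, R) = 136 + 188*R*d (T(d, R) = 188*R*d + 136 = 136 + 188*R*d)
T(681, -581) + ((-106190 + 7773) - 65488) = (136 + 188*(-581)*681) + ((-106190 + 7773) - 65488) = (136 - 74384268) + (-98417 - 65488) = -74384132 - 163905 = -74548037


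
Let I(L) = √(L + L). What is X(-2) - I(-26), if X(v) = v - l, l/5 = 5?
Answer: -27 - 2*I*√13 ≈ -27.0 - 7.2111*I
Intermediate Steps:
l = 25 (l = 5*5 = 25)
X(v) = -25 + v (X(v) = v - 1*25 = v - 25 = -25 + v)
I(L) = √2*√L (I(L) = √(2*L) = √2*√L)
X(-2) - I(-26) = (-25 - 2) - √2*√(-26) = -27 - √2*I*√26 = -27 - 2*I*√13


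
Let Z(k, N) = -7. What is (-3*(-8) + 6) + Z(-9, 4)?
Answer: 23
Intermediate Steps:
(-3*(-8) + 6) + Z(-9, 4) = (-3*(-8) + 6) - 7 = (24 + 6) - 7 = 30 - 7 = 23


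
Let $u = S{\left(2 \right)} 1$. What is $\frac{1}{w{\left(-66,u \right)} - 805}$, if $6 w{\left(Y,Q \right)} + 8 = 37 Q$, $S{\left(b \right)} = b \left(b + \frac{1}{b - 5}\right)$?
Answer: $- \frac{9}{7072} \approx -0.0012726$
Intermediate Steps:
$S{\left(b \right)} = b \left(b + \frac{1}{-5 + b}\right)$
$u = \frac{10}{3}$ ($u = \frac{2 \left(1 + 2^{2} - 10\right)}{-5 + 2} \cdot 1 = \frac{2 \left(1 + 4 - 10\right)}{-3} \cdot 1 = 2 \left(- \frac{1}{3}\right) \left(-5\right) 1 = \frac{10}{3} \cdot 1 = \frac{10}{3} \approx 3.3333$)
$w{\left(Y,Q \right)} = - \frac{4}{3} + \frac{37 Q}{6}$
$\frac{1}{w{\left(-66,u \right)} - 805} = \frac{1}{\left(- \frac{4}{3} + \frac{37}{6} \cdot \frac{10}{3}\right) - 805} = \frac{1}{\left(- \frac{4}{3} + \frac{185}{9}\right) - 805} = \frac{1}{\frac{173}{9} - 805} = \frac{1}{- \frac{7072}{9}} = - \frac{9}{7072}$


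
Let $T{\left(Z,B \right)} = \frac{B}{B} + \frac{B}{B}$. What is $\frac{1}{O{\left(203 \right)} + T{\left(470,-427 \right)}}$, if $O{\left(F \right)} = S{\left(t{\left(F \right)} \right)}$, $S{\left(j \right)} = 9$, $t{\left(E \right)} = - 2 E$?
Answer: $\frac{1}{11} \approx 0.090909$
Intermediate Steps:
$T{\left(Z,B \right)} = 2$ ($T{\left(Z,B \right)} = 1 + 1 = 2$)
$O{\left(F \right)} = 9$
$\frac{1}{O{\left(203 \right)} + T{\left(470,-427 \right)}} = \frac{1}{9 + 2} = \frac{1}{11}$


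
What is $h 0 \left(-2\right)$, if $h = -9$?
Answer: $0$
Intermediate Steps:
$h 0 \left(-2\right) = \left(-9\right) 0 \left(-2\right) = 0 \left(-2\right) = 0$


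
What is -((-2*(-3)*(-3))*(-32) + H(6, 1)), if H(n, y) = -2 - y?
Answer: -573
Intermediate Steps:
-((-2*(-3)*(-3))*(-32) + H(6, 1)) = -((-2*(-3)*(-3))*(-32) + (-2 - 1*1)) = -((6*(-3))*(-32) + (-2 - 1)) = -(-18*(-32) - 3) = -(576 - 3) = -1*573 = -573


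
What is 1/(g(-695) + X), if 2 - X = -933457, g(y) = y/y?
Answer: 1/933460 ≈ 1.0713e-6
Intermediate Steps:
g(y) = 1
X = 933459 (X = 2 - 1*(-933457) = 2 + 933457 = 933459)
1/(g(-695) + X) = 1/(1 + 933459) = 1/933460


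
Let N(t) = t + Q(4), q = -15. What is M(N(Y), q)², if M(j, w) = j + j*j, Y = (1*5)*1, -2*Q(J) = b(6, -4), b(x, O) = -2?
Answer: 1764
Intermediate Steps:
Q(J) = 1 (Q(J) = -½*(-2) = 1)
Y = 5 (Y = 5*1 = 5)
N(t) = 1 + t (N(t) = t + 1 = 1 + t)
M(j, w) = j + j²
M(N(Y), q)² = ((1 + 5)*(1 + (1 + 5)))² = (6*(1 + 6))² = (6*7)² = 42² = 1764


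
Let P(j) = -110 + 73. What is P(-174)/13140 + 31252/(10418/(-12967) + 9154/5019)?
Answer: 3340718333670541/109081670580 ≈ 30626.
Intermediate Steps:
P(j) = -37
P(-174)/13140 + 31252/(10418/(-12967) + 9154/5019) = -37/13140 + 31252/(10418/(-12967) + 9154/5019) = -37*1/13140 + 31252/(10418*(-1/12967) + 9154*(1/5019)) = -37/13140 + 31252/(-10418/12967 + 9154/5019) = -37/13140 + 31252/(66411976/65081373) = -37/13140 + 31252*(65081373/66411976) = -37/13140 + 508480767249/16602994 = 3340718333670541/109081670580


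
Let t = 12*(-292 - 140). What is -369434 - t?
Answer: -364250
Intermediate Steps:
t = -5184 (t = 12*(-432) = -5184)
-369434 - t = -369434 - 1*(-5184) = -369434 + 5184 = -364250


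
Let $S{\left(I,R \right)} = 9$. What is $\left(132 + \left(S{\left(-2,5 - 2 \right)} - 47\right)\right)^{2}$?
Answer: $8836$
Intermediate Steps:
$\left(132 + \left(S{\left(-2,5 - 2 \right)} - 47\right)\right)^{2} = \left(132 + \left(9 - 47\right)\right)^{2} = \left(132 - 38\right)^{2} = 94^{2} = 8836$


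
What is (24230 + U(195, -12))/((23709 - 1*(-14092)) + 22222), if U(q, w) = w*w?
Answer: 24374/60023 ≈ 0.40608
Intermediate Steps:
U(q, w) = w**2
(24230 + U(195, -12))/((23709 - 1*(-14092)) + 22222) = (24230 + (-12)**2)/((23709 - 1*(-14092)) + 22222) = (24230 + 144)/((23709 + 14092) + 22222) = 24374/(37801 + 22222) = 24374/60023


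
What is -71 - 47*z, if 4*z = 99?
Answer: -4937/4 ≈ -1234.3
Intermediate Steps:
z = 99/4 (z = (¼)*99 = 99/4 ≈ 24.750)
-71 - 47*z = -71 - 47*99/4 = -71 - 4653/4 = -4937/4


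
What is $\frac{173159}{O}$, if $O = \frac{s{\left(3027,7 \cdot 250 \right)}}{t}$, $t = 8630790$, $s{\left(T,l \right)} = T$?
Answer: $\frac{498166321870}{1009} \approx 4.9372 \cdot 10^{8}$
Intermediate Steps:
$O = \frac{1009}{2876930}$ ($O = \frac{3027}{8630790} = 3027 \cdot \frac{1}{8630790} = \frac{1009}{2876930} \approx 0.00035072$)
$\frac{173159}{O} = \frac{173159}{\frac{1009}{2876930}} = 173159 \cdot \frac{2876930}{1009} = \frac{498166321870}{1009}$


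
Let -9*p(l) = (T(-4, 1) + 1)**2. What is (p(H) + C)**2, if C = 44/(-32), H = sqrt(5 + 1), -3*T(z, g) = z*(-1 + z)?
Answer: 10259209/419904 ≈ 24.432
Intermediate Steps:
T(z, g) = -z*(-1 + z)/3
H = sqrt(6) ≈ 2.4495
C = -11/8 (C = 44*(-1/32) = -11/8 ≈ -1.3750)
p(l) = -289/81 (p(l) = -((1/3)*(-4)*(1 - 1*(-4)) + 1)**2/9 = -((1/3)*(-4)*(1 + 4) + 1)**2/9 = -((1/3)*(-4)*5 + 1)**2/9 = -(-20/3 + 1)**2/9 = -(-17/3)**2/9 = -1/9*289/9 = -289/81)
(p(H) + C)**2 = (-289/81 - 11/8)**2 = (-3203/648)**2 = 10259209/419904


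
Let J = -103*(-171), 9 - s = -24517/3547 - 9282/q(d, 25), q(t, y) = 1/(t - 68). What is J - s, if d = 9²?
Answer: -365585431/3547 ≈ -1.0307e+5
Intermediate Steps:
d = 81
q(t, y) = 1/(-68 + t)
s = 428058742/3547 (s = 9 - (-24517/3547 - 9282/(1/(-68 + 81))) = 9 - (-24517*1/3547 - 9282/(1/13)) = 9 - (-24517/3547 - 9282/1/13) = 9 - (-24517/3547 - 9282*13) = 9 - (-24517/3547 - 120666) = 9 - 1*(-428026819/3547) = 9 + 428026819/3547 = 428058742/3547 ≈ 1.2068e+5)
J = 17613
J - s = 17613 - 1*428058742/3547 = 17613 - 428058742/3547 = -365585431/3547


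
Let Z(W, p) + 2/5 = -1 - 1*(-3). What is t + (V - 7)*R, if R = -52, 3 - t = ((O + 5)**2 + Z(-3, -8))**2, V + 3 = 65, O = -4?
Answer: -71594/25 ≈ -2863.8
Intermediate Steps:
V = 62 (V = -3 + 65 = 62)
Z(W, p) = 8/5 (Z(W, p) = -2/5 + (-1 - 1*(-3)) = -2/5 + (-1 + 3) = -2/5 + 2 = 8/5)
t = -94/25 (t = 3 - ((-4 + 5)**2 + 8/5)**2 = 3 - (1**2 + 8/5)**2 = 3 - (1 + 8/5)**2 = 3 - (13/5)**2 = 3 - 1*169/25 = 3 - 169/25 = -94/25 ≈ -3.7600)
t + (V - 7)*R = -94/25 + (62 - 7)*(-52) = -94/25 + 55*(-52) = -94/25 - 2860 = -71594/25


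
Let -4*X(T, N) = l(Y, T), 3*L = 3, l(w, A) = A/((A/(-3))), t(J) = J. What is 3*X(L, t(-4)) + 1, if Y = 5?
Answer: 13/4 ≈ 3.2500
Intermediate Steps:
l(w, A) = -3 (l(w, A) = A/((A*(-⅓))) = A/((-A/3)) = A*(-3/A) = -3)
L = 1 (L = (⅓)*3 = 1)
X(T, N) = ¾ (X(T, N) = -¼*(-3) = ¾)
3*X(L, t(-4)) + 1 = 3*(¾) + 1 = 9/4 + 1 = 13/4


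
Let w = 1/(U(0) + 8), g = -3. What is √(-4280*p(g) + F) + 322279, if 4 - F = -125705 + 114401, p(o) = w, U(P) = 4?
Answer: 322279 + √98562/3 ≈ 3.2238e+5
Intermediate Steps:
w = 1/12 (w = 1/(4 + 8) = 1/12 ≈ 0.083333)
p(o) = 1/12
F = 11308 (F = 4 - (-125705 + 114401) = 4 - 1*(-11304) = 4 + 11304 = 11308)
√(-4280*p(g) + F) + 322279 = √(-4280*1/12 + 11308) + 322279 = √(-1070/3 + 11308) + 322279 = √(32854/3) + 322279 = √98562/3 + 322279 = 322279 + √98562/3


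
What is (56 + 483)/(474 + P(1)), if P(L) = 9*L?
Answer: 77/69 ≈ 1.1159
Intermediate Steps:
(56 + 483)/(474 + P(1)) = (56 + 483)/(474 + 9*1) = 539/(474 + 9) = 539/483 = 539*(1/483) = 77/69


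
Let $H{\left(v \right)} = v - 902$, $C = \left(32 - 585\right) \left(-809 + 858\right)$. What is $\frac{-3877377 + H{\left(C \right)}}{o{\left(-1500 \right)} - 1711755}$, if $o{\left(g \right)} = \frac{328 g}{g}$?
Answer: $\frac{3905376}{1711427} \approx 2.2819$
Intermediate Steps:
$C = -27097$ ($C = \left(-553\right) 49 = -27097$)
$o{\left(g \right)} = 328$
$H{\left(v \right)} = -902 + v$ ($H{\left(v \right)} = v - 902 = -902 + v$)
$\frac{-3877377 + H{\left(C \right)}}{o{\left(-1500 \right)} - 1711755} = \frac{-3877377 - 27999}{328 - 1711755} = \frac{-3877377 - 27999}{-1711427} = \left(-3905376\right) \left(- \frac{1}{1711427}\right) = \frac{3905376}{1711427}$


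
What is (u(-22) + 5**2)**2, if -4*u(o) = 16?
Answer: 441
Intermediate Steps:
u(o) = -4 (u(o) = -1/4*16 = -4)
(u(-22) + 5**2)**2 = (-4 + 5**2)**2 = (-4 + 25)**2 = 21**2 = 441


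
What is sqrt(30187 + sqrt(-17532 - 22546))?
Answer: sqrt(30187 + I*sqrt(40078)) ≈ 173.75 + 0.5761*I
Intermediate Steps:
sqrt(30187 + sqrt(-17532 - 22546)) = sqrt(30187 + sqrt(-40078)) = sqrt(30187 + I*sqrt(40078))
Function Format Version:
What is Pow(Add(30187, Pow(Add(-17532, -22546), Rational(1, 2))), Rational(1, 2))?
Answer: Pow(Add(30187, Mul(I, Pow(40078, Rational(1, 2)))), Rational(1, 2)) ≈ Add(173.75, Mul(0.5761, I))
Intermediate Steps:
Pow(Add(30187, Pow(Add(-17532, -22546), Rational(1, 2))), Rational(1, 2)) = Pow(Add(30187, Pow(-40078, Rational(1, 2))), Rational(1, 2)) = Pow(Add(30187, Mul(I, Pow(40078, Rational(1, 2)))), Rational(1, 2))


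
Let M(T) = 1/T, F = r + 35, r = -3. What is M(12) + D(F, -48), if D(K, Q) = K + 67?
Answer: 1189/12 ≈ 99.083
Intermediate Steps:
F = 32 (F = -3 + 35 = 32)
D(K, Q) = 67 + K
M(12) + D(F, -48) = 1/12 + (67 + 32) = 1/12 + 99 = 1189/12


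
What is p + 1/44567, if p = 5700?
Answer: 254031901/44567 ≈ 5700.0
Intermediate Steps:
p + 1/44567 = 5700 + 1/44567 = 254031901/44567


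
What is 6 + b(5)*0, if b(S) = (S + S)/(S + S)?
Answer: 6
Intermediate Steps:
b(S) = 1 (b(S) = (2*S)/((2*S)) = (2*S)*(1/(2*S)) = 1)
6 + b(5)*0 = 6 + 1*0 = 6 + 0 = 6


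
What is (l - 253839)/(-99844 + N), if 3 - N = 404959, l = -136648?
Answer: 390487/504800 ≈ 0.77355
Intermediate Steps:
N = -404956 (N = 3 - 1*404959 = 3 - 404959 = -404956)
(l - 253839)/(-99844 + N) = (-136648 - 253839)/(-99844 - 404956) = -390487/(-504800) = -390487*(-1/504800) = 390487/504800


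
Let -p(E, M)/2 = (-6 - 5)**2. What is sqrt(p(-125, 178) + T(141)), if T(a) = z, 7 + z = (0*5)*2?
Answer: I*sqrt(249) ≈ 15.78*I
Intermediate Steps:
p(E, M) = -242 (p(E, M) = -2*(-6 - 5)**2 = -2*(-11)**2 = -2*121 = -242)
z = -7 (z = -7 + (0*5)*2 = -7 + 0*2 = -7 + 0 = -7)
T(a) = -7
sqrt(p(-125, 178) + T(141)) = sqrt(-242 - 7) = sqrt(-249) = I*sqrt(249)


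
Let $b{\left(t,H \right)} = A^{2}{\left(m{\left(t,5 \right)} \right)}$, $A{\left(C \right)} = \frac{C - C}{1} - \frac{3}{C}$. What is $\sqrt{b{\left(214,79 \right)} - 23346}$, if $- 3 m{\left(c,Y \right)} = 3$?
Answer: $3 i \sqrt{2593} \approx 152.76 i$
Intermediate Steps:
$m{\left(c,Y \right)} = -1$ ($m{\left(c,Y \right)} = \left(- \frac{1}{3}\right) 3 = -1$)
$A{\left(C \right)} = - \frac{3}{C}$ ($A{\left(C \right)} = 0 \cdot 1 - \frac{3}{C} = 0 - \frac{3}{C} = - \frac{3}{C}$)
$b{\left(t,H \right)} = 9$ ($b{\left(t,H \right)} = \left(- \frac{3}{-1}\right)^{2} = \left(\left(-3\right) \left(-1\right)\right)^{2} = 3^{2} = 9$)
$\sqrt{b{\left(214,79 \right)} - 23346} = \sqrt{9 - 23346} = \sqrt{-23337} = 3 i \sqrt{2593}$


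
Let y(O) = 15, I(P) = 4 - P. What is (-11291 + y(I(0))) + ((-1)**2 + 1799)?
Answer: -9476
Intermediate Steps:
(-11291 + y(I(0))) + ((-1)**2 + 1799) = (-11291 + 15) + ((-1)**2 + 1799) = -11276 + (1 + 1799) = -11276 + 1800 = -9476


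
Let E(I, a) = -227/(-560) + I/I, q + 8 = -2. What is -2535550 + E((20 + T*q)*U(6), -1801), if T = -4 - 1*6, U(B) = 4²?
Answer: -1419907213/560 ≈ -2.5355e+6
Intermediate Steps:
q = -10 (q = -8 - 2 = -10)
U(B) = 16
T = -10 (T = -4 - 6 = -10)
E(I, a) = 787/560 (E(I, a) = -227*(-1/560) + 1 = 227/560 + 1 = 787/560)
-2535550 + E((20 + T*q)*U(6), -1801) = -2535550 + 787/560 = -1419907213/560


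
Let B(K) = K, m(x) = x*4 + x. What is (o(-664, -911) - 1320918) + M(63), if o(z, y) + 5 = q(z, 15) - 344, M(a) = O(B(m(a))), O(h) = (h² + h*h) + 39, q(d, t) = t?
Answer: -1122763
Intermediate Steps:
m(x) = 5*x (m(x) = 4*x + x = 5*x)
O(h) = 39 + 2*h² (O(h) = (h² + h²) + 39 = 2*h² + 39 = 39 + 2*h²)
M(a) = 39 + 50*a² (M(a) = 39 + 2*(5*a)² = 39 + 2*(25*a²) = 39 + 50*a²)
o(z, y) = -334 (o(z, y) = -5 + (15 - 344) = -5 - 329 = -334)
(o(-664, -911) - 1320918) + M(63) = (-334 - 1320918) + (39 + 50*63²) = -1321252 + (39 + 50*3969) = -1321252 + (39 + 198450) = -1321252 + 198489 = -1122763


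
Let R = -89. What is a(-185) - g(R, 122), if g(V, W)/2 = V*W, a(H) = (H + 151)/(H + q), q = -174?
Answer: 7796078/359 ≈ 21716.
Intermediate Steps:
a(H) = (151 + H)/(-174 + H) (a(H) = (H + 151)/(H - 174) = (151 + H)/(-174 + H))
g(V, W) = 2*V*W (g(V, W) = 2*(V*W) = 2*V*W)
a(-185) - g(R, 122) = (151 - 185)/(-174 - 185) - 2*(-89)*122 = -34/(-359) - 1*(-21716) = -1/359*(-34) + 21716 = 34/359 + 21716 = 7796078/359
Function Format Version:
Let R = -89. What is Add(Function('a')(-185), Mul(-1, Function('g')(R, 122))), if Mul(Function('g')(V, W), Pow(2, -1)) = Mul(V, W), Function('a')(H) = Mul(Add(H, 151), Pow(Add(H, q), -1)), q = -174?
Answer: Rational(7796078, 359) ≈ 21716.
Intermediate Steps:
Function('a')(H) = Mul(Pow(Add(-174, H), -1), Add(151, H)) (Function('a')(H) = Mul(Add(H, 151), Pow(Add(H, -174), -1)) = Mul(Add(151, H), Pow(Add(-174, H), -1)) = Mul(Pow(Add(-174, H), -1), Add(151, H)))
Function('g')(V, W) = Mul(2, V, W) (Function('g')(V, W) = Mul(2, Mul(V, W)) = Mul(2, V, W))
Add(Function('a')(-185), Mul(-1, Function('g')(R, 122))) = Add(Mul(Pow(Add(-174, -185), -1), Add(151, -185)), Mul(-1, Mul(2, -89, 122))) = Add(Mul(Pow(-359, -1), -34), Mul(-1, -21716)) = Add(Mul(Rational(-1, 359), -34), 21716) = Add(Rational(34, 359), 21716) = Rational(7796078, 359)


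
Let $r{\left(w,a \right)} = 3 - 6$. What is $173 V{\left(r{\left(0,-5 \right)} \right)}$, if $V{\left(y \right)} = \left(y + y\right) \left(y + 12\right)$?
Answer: $-9342$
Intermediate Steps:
$r{\left(w,a \right)} = -3$ ($r{\left(w,a \right)} = 3 - 6 = -3$)
$V{\left(y \right)} = 2 y \left(12 + y\right)$
$173 V{\left(r{\left(0,-5 \right)} \right)} = 173 \cdot 2 \left(-3\right) \left(12 - 3\right) = 173 \cdot 2 \left(-3\right) 9 = 173 \left(-54\right) = -9342$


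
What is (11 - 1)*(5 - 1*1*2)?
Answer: 30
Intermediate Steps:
(11 - 1)*(5 - 1*1*2) = 10*(5 - 1*2) = 10*(5 - 2) = 10*3 = 30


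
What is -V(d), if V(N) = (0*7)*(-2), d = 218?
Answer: 0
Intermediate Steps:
V(N) = 0 (V(N) = 0*(-2) = 0)
-V(d) = -1*0 = 0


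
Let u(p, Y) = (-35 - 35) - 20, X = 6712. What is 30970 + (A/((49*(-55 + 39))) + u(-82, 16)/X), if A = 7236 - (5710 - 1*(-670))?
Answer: 5092648929/164444 ≈ 30969.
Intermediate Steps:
u(p, Y) = -90 (u(p, Y) = -70 - 20 = -90)
A = 856 (A = 7236 - (5710 + 670) = 7236 - 1*6380 = 7236 - 6380 = 856)
30970 + (A/((49*(-55 + 39))) + u(-82, 16)/X) = 30970 + (856/((49*(-55 + 39))) - 90/6712) = 30970 + (856/((49*(-16))) - 90*1/6712) = 30970 + (856/(-784) - 45/3356) = 30970 + (856*(-1/784) - 45/3356) = 30970 + (-107/98 - 45/3356) = 30970 - 181751/164444 = 5092648929/164444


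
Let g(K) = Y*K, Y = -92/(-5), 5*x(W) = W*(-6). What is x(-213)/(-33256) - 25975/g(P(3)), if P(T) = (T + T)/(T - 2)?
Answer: -2699540057/11473320 ≈ -235.29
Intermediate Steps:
x(W) = -6*W/5 (x(W) = (W*(-6))/5 = (-6*W)/5 = -6*W/5)
Y = 92/5 (Y = -92*(-1/5) = 92/5 ≈ 18.400)
P(T) = 2*T/(-2 + T) (P(T) = (2*T)/(-2 + T) = 2*T/(-2 + T))
g(K) = 92*K/5
x(-213)/(-33256) - 25975/g(P(3)) = -6/5*(-213)/(-33256) - 25975/(92*(2*3/(-2 + 3))/5) = (1278/5)*(-1/33256) - 25975/(92*(2*3/1)/5) = -639/83140 - 25975/(92*(2*3*1)/5) = -639/83140 - 25975/((92/5)*6) = -639/83140 - 25975/552/5 = -639/83140 - 25975*5/552 = -639/83140 - 129875/552 = -2699540057/11473320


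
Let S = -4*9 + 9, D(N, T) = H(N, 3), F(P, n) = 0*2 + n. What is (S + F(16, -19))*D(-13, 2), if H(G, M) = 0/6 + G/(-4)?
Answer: -299/2 ≈ -149.50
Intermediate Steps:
F(P, n) = n (F(P, n) = 0 + n = n)
H(G, M) = -G/4 (H(G, M) = 0*(1/6) + G*(-1/4) = 0 - G/4 = -G/4)
D(N, T) = -N/4
S = -27 (S = -36 + 9 = -27)
(S + F(16, -19))*D(-13, 2) = (-27 - 19)*(-1/4*(-13)) = -46*13/4 = -299/2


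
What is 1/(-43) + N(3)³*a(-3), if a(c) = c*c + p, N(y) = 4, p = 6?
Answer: 41279/43 ≈ 959.98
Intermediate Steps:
a(c) = 6 + c² (a(c) = c*c + 6 = c² + 6 = 6 + c²)
1/(-43) + N(3)³*a(-3) = 1/(-43) + 4³*(6 + (-3)²) = -1/43 + 64*(6 + 9) = -1/43 + 64*15 = -1/43 + 960 = 41279/43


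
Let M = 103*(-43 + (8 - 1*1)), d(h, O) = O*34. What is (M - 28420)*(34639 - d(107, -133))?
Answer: -1258164608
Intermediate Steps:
d(h, O) = 34*O
M = -3708 (M = 103*(-43 + (8 - 1)) = 103*(-43 + 7) = 103*(-36) = -3708)
(M - 28420)*(34639 - d(107, -133)) = (-3708 - 28420)*(34639 - 34*(-133)) = -32128*(34639 - 1*(-4522)) = -32128*(34639 + 4522) = -32128*39161 = -1258164608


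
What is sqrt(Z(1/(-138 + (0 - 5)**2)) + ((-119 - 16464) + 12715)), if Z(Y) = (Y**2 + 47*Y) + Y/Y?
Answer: 7*I*sqrt(1007817)/113 ≈ 62.189*I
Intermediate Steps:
Z(Y) = 1 + Y**2 + 47*Y (Z(Y) = (Y**2 + 47*Y) + 1 = 1 + Y**2 + 47*Y)
sqrt(Z(1/(-138 + (0 - 5)**2)) + ((-119 - 16464) + 12715)) = sqrt((1 + (1/(-138 + (0 - 5)**2))**2 + 47/(-138 + (0 - 5)**2)) + ((-119 - 16464) + 12715)) = sqrt((1 + (1/(-138 + (-5)**2))**2 + 47/(-138 + (-5)**2)) + (-16583 + 12715)) = sqrt((1 + (1/(-138 + 25))**2 + 47/(-138 + 25)) - 3868) = sqrt((1 + (1/(-113))**2 + 47/(-113)) - 3868) = sqrt((1 + (-1/113)**2 + 47*(-1/113)) - 3868) = sqrt((1 + 1/12769 - 47/113) - 3868) = sqrt(7459/12769 - 3868) = sqrt(-49383033/12769) = 7*I*sqrt(1007817)/113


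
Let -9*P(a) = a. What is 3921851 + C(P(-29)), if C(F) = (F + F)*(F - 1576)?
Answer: 316848941/81 ≈ 3.9117e+6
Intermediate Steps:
P(a) = -a/9
C(F) = 2*F*(-1576 + F) (C(F) = (2*F)*(-1576 + F) = 2*F*(-1576 + F))
3921851 + C(P(-29)) = 3921851 + 2*(-1/9*(-29))*(-1576 - 1/9*(-29)) = 3921851 + 2*(29/9)*(-1576 + 29/9) = 3921851 + 2*(29/9)*(-14155/9) = 3921851 - 820990/81 = 316848941/81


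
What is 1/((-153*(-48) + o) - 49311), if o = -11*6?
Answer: -1/42033 ≈ -2.3791e-5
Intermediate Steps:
o = -66
1/((-153*(-48) + o) - 49311) = 1/((-153*(-48) - 66) - 49311) = 1/((7344 - 66) - 49311) = 1/(7278 - 49311) = 1/(-42033) = -1/42033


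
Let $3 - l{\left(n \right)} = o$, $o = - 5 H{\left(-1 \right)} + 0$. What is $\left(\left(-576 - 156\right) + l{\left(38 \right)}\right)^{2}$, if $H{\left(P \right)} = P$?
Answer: $538756$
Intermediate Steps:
$o = 5$ ($o = \left(-5\right) \left(-1\right) + 0 = 5 + 0 = 5$)
$l{\left(n \right)} = -2$ ($l{\left(n \right)} = 3 - 5 = -2$)
$\left(\left(-576 - 156\right) + l{\left(38 \right)}\right)^{2} = \left(\left(-576 - 156\right) - 2\right)^{2} = \left(-732 - 2\right)^{2} = \left(-734\right)^{2} = 538756$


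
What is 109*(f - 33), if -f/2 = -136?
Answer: 26051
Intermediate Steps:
f = 272 (f = -2*(-136) = 272)
109*(f - 33) = 109*(272 - 33) = 109*239 = 26051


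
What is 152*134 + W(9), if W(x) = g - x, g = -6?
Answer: 20353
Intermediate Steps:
W(x) = -6 - x
152*134 + W(9) = 152*134 + (-6 - 1*9) = 20368 + (-6 - 9) = 20368 - 15 = 20353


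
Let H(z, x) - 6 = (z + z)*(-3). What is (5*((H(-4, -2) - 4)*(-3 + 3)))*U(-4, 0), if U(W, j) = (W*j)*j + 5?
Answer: 0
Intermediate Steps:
H(z, x) = 6 - 6*z (H(z, x) = 6 + (z + z)*(-3) = 6 + (2*z)*(-3) = 6 - 6*z)
U(W, j) = 5 + W*j² (U(W, j) = W*j² + 5 = 5 + W*j²)
(5*((H(-4, -2) - 4)*(-3 + 3)))*U(-4, 0) = (5*(((6 - 6*(-4)) - 4)*(-3 + 3)))*(5 - 4*0²) = (5*(((6 + 24) - 4)*0))*(5 - 4*0) = (5*((30 - 4)*0))*(5 + 0) = (5*(26*0))*5 = (5*0)*5 = 0*5 = 0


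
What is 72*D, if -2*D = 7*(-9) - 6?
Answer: 2484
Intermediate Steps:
D = 69/2 (D = -(7*(-9) - 6)/2 = -(-63 - 6)/2 = -½*(-69) = 69/2 ≈ 34.500)
72*D = 72*(69/2) = 2484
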